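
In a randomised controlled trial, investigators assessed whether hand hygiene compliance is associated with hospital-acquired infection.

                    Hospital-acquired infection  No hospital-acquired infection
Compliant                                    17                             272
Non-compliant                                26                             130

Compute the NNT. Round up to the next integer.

Risk in treated group = 17/289 = 0.05882; risk in control = 26/156 = 0.16667.
Absolute risk reduction = 0.16667 − 0.05882 = 0.10784
NNT = 1 / ARR = 1 / 0.10784 = 9.273 → round up → 10

10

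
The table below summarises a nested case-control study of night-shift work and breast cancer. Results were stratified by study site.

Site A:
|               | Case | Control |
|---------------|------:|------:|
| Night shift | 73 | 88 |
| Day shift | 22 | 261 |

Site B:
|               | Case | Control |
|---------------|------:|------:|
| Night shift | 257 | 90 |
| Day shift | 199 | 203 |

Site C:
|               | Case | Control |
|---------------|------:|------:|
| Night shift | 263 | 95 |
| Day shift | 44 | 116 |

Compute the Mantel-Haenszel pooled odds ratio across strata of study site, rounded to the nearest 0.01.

4.72

OR_MH = Σ(aᵢdᵢ/nᵢ) / Σ(bᵢcᵢ/nᵢ), where nᵢ is the stratum total.
Stratum 1 (Site A): n = 444; a·d/n = 73·261/444 = 42.9122; b·c/n = 88·22/444 = 4.3604
Stratum 2 (Site B): n = 749; a·d/n = 257·203/749 = 69.6542; b·c/n = 90·199/749 = 23.9119
Stratum 3 (Site C): n = 518; a·d/n = 263·116/518 = 58.8958; b·c/n = 95·44/518 = 8.0695
OR_MH = (42.9122 + 69.6542 + 58.8958) / (4.3604 + 23.9119 + 8.0695) = 171.4621 / 36.3417 = 4.71805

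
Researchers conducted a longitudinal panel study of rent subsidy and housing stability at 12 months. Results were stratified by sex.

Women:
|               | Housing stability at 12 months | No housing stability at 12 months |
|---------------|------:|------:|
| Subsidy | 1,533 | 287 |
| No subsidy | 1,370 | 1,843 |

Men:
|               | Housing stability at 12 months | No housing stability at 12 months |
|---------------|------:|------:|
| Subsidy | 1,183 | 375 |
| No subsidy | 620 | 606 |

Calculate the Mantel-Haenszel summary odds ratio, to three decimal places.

5.066

OR_MH = Σ(aᵢdᵢ/nᵢ) / Σ(bᵢcᵢ/nᵢ), where nᵢ is the stratum total.
Stratum 1 (Women): n = 5033; a·d/n = 1533·1843/5033 = 561.3588; b·c/n = 287·1370/5033 = 78.1224
Stratum 2 (Men): n = 2784; a·d/n = 1183·606/2784 = 257.5065; b·c/n = 375·620/2784 = 83.5129
OR_MH = (561.3588 + 257.5065) / (78.1224 + 83.5129) = 818.8653 / 161.6353 = 5.06613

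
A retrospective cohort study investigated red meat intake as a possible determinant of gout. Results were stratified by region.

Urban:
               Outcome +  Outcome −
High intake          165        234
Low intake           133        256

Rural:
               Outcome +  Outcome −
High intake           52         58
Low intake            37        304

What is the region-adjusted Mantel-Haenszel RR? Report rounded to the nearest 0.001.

RR_MH = Σ(aᵢ·n₀ᵢ/nᵢ) / Σ(cᵢ·n₁ᵢ/nᵢ), with n₁ᵢ = aᵢ+bᵢ (exposed), n₀ᵢ = cᵢ+dᵢ (unexposed), nᵢ = n₁ᵢ+n₀ᵢ.
Stratum 1 (Urban): n₁ = 399, n₀ = 389, n = 788; a·n₀/n = 165·389/788 = 81.4530; c·n₁/n = 133·399/788 = 67.3439
Stratum 2 (Rural): n₁ = 110, n₀ = 341, n = 451; a·n₀/n = 52·341/451 = 39.3171; c·n₁/n = 37·110/451 = 9.0244
RR_MH = (81.4530 + 39.3171) / (67.3439 + 9.0244) = 120.7701 / 76.3683 = 1.58142

1.581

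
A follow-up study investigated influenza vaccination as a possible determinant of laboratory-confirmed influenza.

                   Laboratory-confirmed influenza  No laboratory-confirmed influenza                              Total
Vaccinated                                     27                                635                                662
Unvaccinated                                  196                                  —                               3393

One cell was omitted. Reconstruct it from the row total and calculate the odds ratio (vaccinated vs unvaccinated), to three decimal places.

The missing cell is in the unexposed row: 3393 − 196 = 3197.
So a = 27, b = 635, c = 196, d = 3197.
OR = (a·d)/(b·c) = (27 × 3197) / (635 × 196) = 86319 / 124460 = 0.69355

0.694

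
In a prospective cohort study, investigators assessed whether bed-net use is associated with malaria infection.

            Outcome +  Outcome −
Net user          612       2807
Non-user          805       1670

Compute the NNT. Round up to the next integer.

Risk in treated group = 612/3419 = 0.17900; risk in control = 805/2475 = 0.32525.
Absolute risk reduction = 0.32525 − 0.17900 = 0.14625
NNT = 1 / ARR = 1 / 0.14625 = 6.837 → round up → 7

7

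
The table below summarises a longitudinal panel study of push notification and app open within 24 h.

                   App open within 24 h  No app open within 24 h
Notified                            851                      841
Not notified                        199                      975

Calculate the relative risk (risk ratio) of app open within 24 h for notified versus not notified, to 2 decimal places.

Cells: a = 851, b = 841, c = 199, d = 975.
Risk in exposed = 851/1692 = 0.50296; risk in unexposed = 199/1174 = 0.16951.
RR = 0.50296 / 0.16951 = 2.96718
The risk among the exposed is 2.97 times that among the unexposed.

2.97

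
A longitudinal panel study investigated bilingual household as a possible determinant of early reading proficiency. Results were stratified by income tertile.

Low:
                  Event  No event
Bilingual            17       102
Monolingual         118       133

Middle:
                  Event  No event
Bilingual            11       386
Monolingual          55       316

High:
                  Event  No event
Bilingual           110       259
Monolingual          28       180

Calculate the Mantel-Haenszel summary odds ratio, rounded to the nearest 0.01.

OR_MH = Σ(aᵢdᵢ/nᵢ) / Σ(bᵢcᵢ/nᵢ), where nᵢ is the stratum total.
Stratum 1 (Low): n = 370; a·d/n = 17·133/370 = 6.1108; b·c/n = 102·118/370 = 32.5297
Stratum 2 (Middle): n = 768; a·d/n = 11·316/768 = 4.5260; b·c/n = 386·55/768 = 27.6432
Stratum 3 (High): n = 577; a·d/n = 110·180/577 = 34.3154; b·c/n = 259·28/577 = 12.5685
OR_MH = (6.1108 + 4.5260 + 34.3154) / (32.5297 + 27.6432 + 12.5685) = 44.9523 / 72.7414 = 0.61797

0.62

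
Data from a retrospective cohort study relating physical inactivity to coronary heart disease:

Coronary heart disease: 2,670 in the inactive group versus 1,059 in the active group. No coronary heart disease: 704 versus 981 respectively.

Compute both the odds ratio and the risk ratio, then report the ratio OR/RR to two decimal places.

From the description: a = 2670, b = 704, c = 1059, d = 981.
OR = (2670·981)/(704·1059) = 2619270/745536 = 3.51327
Risk in exposed = 2670/3374 = 0.79135; risk in unexposed = 1059/2040 = 0.51912; RR = 1.52441
OR/RR = 3.51327 / 1.52441 = 2.30468
The outcome is not rare, so the OR lies further from 1 than the RR.

2.30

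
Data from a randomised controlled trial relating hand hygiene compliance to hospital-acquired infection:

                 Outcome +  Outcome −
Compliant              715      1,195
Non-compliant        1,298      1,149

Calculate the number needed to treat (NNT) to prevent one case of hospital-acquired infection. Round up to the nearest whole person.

7

Risk in treated group = 715/1910 = 0.37435; risk in control = 1298/2447 = 0.53045.
Absolute risk reduction = 0.53045 − 0.37435 = 0.15610
NNT = 1 / ARR = 1 / 0.15610 = 6.406 → round up → 7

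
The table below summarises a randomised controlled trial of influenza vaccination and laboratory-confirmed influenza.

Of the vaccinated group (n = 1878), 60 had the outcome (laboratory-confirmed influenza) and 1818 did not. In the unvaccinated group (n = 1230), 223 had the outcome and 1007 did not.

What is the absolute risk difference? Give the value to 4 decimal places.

-0.1494

From the description: a = 60, b = 1818, c = 223, d = 1007.
Risk in exposed = 60/1878 = 0.031949; risk in unexposed = 223/1230 = 0.181301.
Risk difference = 0.031949 − 0.181301 = -0.149352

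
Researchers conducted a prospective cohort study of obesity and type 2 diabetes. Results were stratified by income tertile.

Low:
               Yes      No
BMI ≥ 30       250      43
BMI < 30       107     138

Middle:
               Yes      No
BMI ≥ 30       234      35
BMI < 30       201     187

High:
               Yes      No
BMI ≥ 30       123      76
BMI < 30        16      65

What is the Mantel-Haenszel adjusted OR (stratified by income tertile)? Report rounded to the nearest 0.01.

OR_MH = Σ(aᵢdᵢ/nᵢ) / Σ(bᵢcᵢ/nᵢ), where nᵢ is the stratum total.
Stratum 1 (Low): n = 538; a·d/n = 250·138/538 = 64.1264; b·c/n = 43·107/538 = 8.5520
Stratum 2 (Middle): n = 657; a·d/n = 234·187/657 = 66.6027; b·c/n = 35·201/657 = 10.7078
Stratum 3 (High): n = 280; a·d/n = 123·65/280 = 28.5536; b·c/n = 76·16/280 = 4.3429
OR_MH = (64.1264 + 66.6027 + 28.5536) / (8.5520 + 10.7078 + 4.3429) = 159.2827 / 23.6027 = 6.74851

6.75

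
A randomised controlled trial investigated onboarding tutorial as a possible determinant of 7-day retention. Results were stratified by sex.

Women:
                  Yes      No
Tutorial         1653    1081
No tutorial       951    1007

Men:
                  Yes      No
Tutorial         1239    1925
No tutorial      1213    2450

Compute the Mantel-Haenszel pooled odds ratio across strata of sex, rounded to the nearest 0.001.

OR_MH = Σ(aᵢdᵢ/nᵢ) / Σ(bᵢcᵢ/nᵢ), where nᵢ is the stratum total.
Stratum 1 (Women): n = 4692; a·d/n = 1653·1007/4692 = 354.7679; b·c/n = 1081·951/4692 = 219.1029
Stratum 2 (Men): n = 6827; a·d/n = 1239·2450/6827 = 444.6389; b·c/n = 1925·1213/6827 = 342.0280
OR_MH = (354.7679 + 444.6389) / (219.1029 + 342.0280) = 799.4068 / 561.1309 = 1.42464

1.425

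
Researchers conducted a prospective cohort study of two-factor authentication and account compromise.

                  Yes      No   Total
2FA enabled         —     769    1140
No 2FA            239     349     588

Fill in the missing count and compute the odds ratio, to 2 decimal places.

The missing cell is in the exposed row: 1140 − 769 = 371.
So a = 371, b = 769, c = 239, d = 349.
OR = (a·d)/(b·c) = (371 × 349) / (769 × 239) = 129479 / 183791 = 0.70449

0.70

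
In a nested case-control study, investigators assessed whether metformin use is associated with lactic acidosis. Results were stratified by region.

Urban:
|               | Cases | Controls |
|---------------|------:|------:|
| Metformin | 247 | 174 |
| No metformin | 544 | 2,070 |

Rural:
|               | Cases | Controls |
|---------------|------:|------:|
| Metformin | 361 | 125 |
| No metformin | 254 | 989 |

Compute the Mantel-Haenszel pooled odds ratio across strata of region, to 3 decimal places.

7.567

OR_MH = Σ(aᵢdᵢ/nᵢ) / Σ(bᵢcᵢ/nᵢ), where nᵢ is the stratum total.
Stratum 1 (Urban): n = 3035; a·d/n = 247·2070/3035 = 168.4646; b·c/n = 174·544/3035 = 31.1881
Stratum 2 (Rural): n = 1729; a·d/n = 361·989/1729 = 206.4945; b·c/n = 125·254/1729 = 18.3632
OR_MH = (168.4646 + 206.4945) / (31.1881 + 18.3632) = 374.9591 / 49.5514 = 7.56708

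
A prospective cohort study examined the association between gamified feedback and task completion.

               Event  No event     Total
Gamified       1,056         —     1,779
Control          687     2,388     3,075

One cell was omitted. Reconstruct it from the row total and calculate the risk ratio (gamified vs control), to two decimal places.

The missing cell is in the exposed row: 1779 − 1056 = 723.
So a = 1056, b = 723, c = 687, d = 2388.
RR = [a/(a+b)] / [c/(c+d)] = (1056/1779) / (687/3075) = 0.59359/0.22341 = 2.65691

2.66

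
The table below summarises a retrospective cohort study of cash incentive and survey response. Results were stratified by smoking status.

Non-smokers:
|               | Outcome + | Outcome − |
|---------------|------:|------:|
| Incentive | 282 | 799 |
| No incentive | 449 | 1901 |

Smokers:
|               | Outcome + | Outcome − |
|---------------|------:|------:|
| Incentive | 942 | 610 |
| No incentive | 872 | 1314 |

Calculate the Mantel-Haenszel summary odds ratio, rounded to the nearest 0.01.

OR_MH = Σ(aᵢdᵢ/nᵢ) / Σ(bᵢcᵢ/nᵢ), where nᵢ is the stratum total.
Stratum 1 (Non-smokers): n = 3431; a·d/n = 282·1901/3431 = 156.2466; b·c/n = 799·449/3431 = 104.5616
Stratum 2 (Smokers): n = 3738; a·d/n = 942·1314/3738 = 331.1364; b·c/n = 610·872/3738 = 142.3007
OR_MH = (156.2466 + 331.1364) / (104.5616 + 142.3007) = 487.3830 / 246.8623 = 1.97431

1.97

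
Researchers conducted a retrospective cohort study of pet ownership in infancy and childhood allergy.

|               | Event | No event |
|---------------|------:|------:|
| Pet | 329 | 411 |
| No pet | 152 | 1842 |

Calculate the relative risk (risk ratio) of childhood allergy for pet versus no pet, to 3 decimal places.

5.832

Cells: a = 329, b = 411, c = 152, d = 1842.
Risk in exposed = 329/740 = 0.44459; risk in unexposed = 152/1994 = 0.07623.
RR = 0.44459 / 0.07623 = 5.83238
The risk among the exposed is 5.83 times that among the unexposed.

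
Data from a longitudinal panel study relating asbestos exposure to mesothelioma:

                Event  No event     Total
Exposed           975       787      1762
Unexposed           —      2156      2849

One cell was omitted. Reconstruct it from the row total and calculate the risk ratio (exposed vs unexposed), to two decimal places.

2.27

The missing cell is in the unexposed row: 2849 − 2156 = 693.
So a = 975, b = 787, c = 693, d = 2156.
RR = [a/(a+b)] / [c/(c+d)] = (975/1762) / (693/2849) = 0.55335/0.24324 = 2.27488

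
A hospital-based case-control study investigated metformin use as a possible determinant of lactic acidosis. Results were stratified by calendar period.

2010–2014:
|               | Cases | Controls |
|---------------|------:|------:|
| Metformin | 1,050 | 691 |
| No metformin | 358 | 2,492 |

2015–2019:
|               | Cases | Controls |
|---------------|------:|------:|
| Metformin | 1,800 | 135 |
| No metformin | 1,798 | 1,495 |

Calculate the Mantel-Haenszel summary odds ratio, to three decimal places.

OR_MH = Σ(aᵢdᵢ/nᵢ) / Σ(bᵢcᵢ/nᵢ), where nᵢ is the stratum total.
Stratum 1 (2010–2014): n = 4591; a·d/n = 1050·2492/4591 = 569.9412; b·c/n = 691·358/4591 = 53.8832
Stratum 2 (2015–2019): n = 5228; a·d/n = 1800·1495/5228 = 514.7284; b·c/n = 135·1798/5228 = 46.4288
OR_MH = (569.9412 + 514.7284) / (53.8832 + 46.4288) = 1084.6696 / 100.3121 = 10.81295

10.813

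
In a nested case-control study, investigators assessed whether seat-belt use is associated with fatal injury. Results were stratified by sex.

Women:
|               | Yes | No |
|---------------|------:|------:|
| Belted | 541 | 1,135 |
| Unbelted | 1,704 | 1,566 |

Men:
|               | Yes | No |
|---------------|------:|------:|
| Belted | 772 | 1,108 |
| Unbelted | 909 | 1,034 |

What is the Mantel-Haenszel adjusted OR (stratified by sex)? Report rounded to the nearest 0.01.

0.58

OR_MH = Σ(aᵢdᵢ/nᵢ) / Σ(bᵢcᵢ/nᵢ), where nᵢ is the stratum total.
Stratum 1 (Women): n = 4946; a·d/n = 541·1566/4946 = 171.2911; b·c/n = 1135·1704/4946 = 391.0311
Stratum 2 (Men): n = 3823; a·d/n = 772·1034/3823 = 208.8015; b·c/n = 1108·909/3823 = 263.4507
OR_MH = (171.2911 + 208.8015) / (391.0311 + 263.4507) = 380.0926 / 654.4818 = 0.58075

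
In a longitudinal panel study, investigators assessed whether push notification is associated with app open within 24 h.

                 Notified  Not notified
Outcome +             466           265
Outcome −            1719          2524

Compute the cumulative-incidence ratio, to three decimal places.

2.245

Reading the table with exposure as columns: a = 466 (Notified, case), b = 1719 (Notified, non-case), c = 265 (Not notified, case), d = 2524.
Risk in exposed = 466/2185 = 0.21327; risk in unexposed = 265/2789 = 0.09502.
RR = 0.21327 / 0.09502 = 2.24459
The risk among the exposed is 2.24 times that among the unexposed.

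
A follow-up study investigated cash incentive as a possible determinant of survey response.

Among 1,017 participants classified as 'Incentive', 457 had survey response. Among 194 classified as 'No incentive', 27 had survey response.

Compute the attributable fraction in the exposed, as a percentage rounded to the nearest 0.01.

69.03

From the description: a = 457, b = 560, c = 27, d = 167.
Risk in exposed = 457/1017 = 0.44936; risk in unexposed = 27/194 = 0.13918.
RR = 0.44936/0.13918 = 3.22874
AR% = (RR − 1)/RR × 100 = (3.22874 − 1)/3.22874 × 100 = 69.0282%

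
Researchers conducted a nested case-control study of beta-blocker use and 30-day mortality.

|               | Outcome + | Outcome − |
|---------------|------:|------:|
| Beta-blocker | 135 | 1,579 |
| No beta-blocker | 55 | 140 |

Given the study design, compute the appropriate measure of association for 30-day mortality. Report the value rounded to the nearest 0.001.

0.218

Cells: a = 135, b = 1579, c = 55, d = 140.
This is a nested case-control study: participants were sampled on outcome status, so risks in the source population cannot be estimated directly — relative risk is not valid here. The odds ratio is the appropriate measure.
OR = (a·d)/(b·c) = (135 × 140) / (1579 × 55) = 18900 / 86845 = 0.21763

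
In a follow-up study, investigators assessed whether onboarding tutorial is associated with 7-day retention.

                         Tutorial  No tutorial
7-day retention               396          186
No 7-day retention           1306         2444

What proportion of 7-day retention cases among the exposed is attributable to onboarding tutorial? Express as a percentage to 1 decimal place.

Reading the table with exposure as columns: a = 396 (Tutorial, case), b = 1306 (Tutorial, non-case), c = 186 (No tutorial, case), d = 2444.
Risk in exposed = 396/1702 = 0.23267; risk in unexposed = 186/2630 = 0.07072.
RR = 0.23267/0.07072 = 3.28987
AR% = (RR − 1)/RR × 100 = (3.28987 − 1)/3.28987 × 100 = 69.6036%

69.6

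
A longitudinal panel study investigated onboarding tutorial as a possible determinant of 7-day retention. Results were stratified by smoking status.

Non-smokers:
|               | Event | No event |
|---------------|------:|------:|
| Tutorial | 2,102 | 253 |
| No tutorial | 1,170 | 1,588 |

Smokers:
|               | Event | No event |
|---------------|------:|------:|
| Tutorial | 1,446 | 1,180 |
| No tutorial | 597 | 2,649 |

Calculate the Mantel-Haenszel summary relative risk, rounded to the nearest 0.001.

RR_MH = Σ(aᵢ·n₀ᵢ/nᵢ) / Σ(cᵢ·n₁ᵢ/nᵢ), with n₁ᵢ = aᵢ+bᵢ (exposed), n₀ᵢ = cᵢ+dᵢ (unexposed), nᵢ = n₁ᵢ+n₀ᵢ.
Stratum 1 (Non-smokers): n₁ = 2355, n₀ = 2758, n = 5113; a·n₀/n = 2102·2758/5113 = 1133.8385; c·n₁/n = 1170·2355/5113 = 538.8911
Stratum 2 (Smokers): n₁ = 2626, n₀ = 3246, n = 5872; a·n₀/n = 1446·3246/5872 = 799.3386; c·n₁/n = 597·2626/5872 = 266.9826
RR_MH = (1133.8385 + 799.3386) / (538.8911 + 266.9826) = 1933.1770 / 805.8737 = 2.39886

2.399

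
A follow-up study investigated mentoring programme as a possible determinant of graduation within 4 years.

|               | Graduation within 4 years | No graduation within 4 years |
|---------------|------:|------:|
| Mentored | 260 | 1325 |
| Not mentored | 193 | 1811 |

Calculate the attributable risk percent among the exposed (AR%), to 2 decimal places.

Cells: a = 260, b = 1325, c = 193, d = 1811.
Risk in exposed = 260/1585 = 0.16404; risk in unexposed = 193/2004 = 0.09631.
RR = 0.16404/0.09631 = 1.70327
AR% = (RR − 1)/RR × 100 = (1.70327 − 1)/1.70327 × 100 = 41.2895%

41.29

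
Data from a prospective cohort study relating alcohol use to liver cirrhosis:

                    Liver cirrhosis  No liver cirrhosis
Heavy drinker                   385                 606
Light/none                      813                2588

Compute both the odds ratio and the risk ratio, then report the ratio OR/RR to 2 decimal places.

1.24

Cells: a = 385, b = 606, c = 813, d = 2588.
OR = (385·2588)/(606·813) = 996380/492678 = 2.02238
Risk in exposed = 385/991 = 0.38850; risk in unexposed = 813/3401 = 0.23905; RR = 1.62519
OR/RR = 2.02238 / 1.62519 = 1.24440
The outcome is not rare, so the OR lies further from 1 than the RR.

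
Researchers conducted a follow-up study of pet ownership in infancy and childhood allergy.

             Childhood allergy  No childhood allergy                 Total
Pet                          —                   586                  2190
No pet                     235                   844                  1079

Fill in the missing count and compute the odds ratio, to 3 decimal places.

9.831

The missing cell is in the exposed row: 2190 − 586 = 1604.
So a = 1604, b = 586, c = 235, d = 844.
OR = (a·d)/(b·c) = (1604 × 844) / (586 × 235) = 1353776 / 137710 = 9.83063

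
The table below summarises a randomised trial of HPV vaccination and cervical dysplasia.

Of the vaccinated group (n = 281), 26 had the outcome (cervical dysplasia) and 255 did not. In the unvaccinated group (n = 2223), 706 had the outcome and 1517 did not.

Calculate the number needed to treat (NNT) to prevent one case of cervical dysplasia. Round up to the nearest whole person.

Risk in treated group = 26/281 = 0.09253; risk in control = 706/2223 = 0.31759.
Absolute risk reduction = 0.31759 − 0.09253 = 0.22506
NNT = 1 / ARR = 1 / 0.22506 = 4.443 → round up → 5

5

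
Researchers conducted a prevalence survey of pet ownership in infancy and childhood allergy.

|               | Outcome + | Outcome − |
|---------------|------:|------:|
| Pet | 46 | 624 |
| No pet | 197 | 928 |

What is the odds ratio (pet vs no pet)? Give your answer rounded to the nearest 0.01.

Cells: a = 46, b = 624, c = 197, d = 928.
OR = (a·d)/(b·c) = (46 × 928) / (624 × 197) = 42688 / 122928 = 0.34726
Exposure is associated with lower odds of childhood allergy (OR = 0.35 < 1).

0.35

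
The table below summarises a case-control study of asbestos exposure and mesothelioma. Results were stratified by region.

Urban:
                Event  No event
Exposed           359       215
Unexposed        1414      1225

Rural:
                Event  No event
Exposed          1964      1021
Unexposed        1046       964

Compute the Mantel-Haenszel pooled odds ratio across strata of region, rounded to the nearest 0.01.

OR_MH = Σ(aᵢdᵢ/nᵢ) / Σ(bᵢcᵢ/nᵢ), where nᵢ is the stratum total.
Stratum 1 (Urban): n = 3213; a·d/n = 359·1225/3213 = 136.8736; b·c/n = 215·1414/3213 = 94.6187
Stratum 2 (Rural): n = 4995; a·d/n = 1964·964/4995 = 379.0382; b·c/n = 1021·1046/4995 = 213.8070
OR_MH = (136.8736 + 379.0382) / (94.6187 + 213.8070) = 515.9119 / 308.4257 = 1.67273

1.67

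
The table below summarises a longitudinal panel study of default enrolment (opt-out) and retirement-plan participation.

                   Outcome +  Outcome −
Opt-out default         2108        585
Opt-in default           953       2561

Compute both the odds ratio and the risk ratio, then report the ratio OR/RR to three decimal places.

3.355

Cells: a = 2108, b = 585, c = 953, d = 2561.
OR = (2108·2561)/(585·953) = 5398588/557505 = 9.68348
Risk in exposed = 2108/2693 = 0.78277; risk in unexposed = 953/3514 = 0.27120; RR = 2.88631
OR/RR = 9.68348 / 2.88631 = 3.35497
The outcome is not rare, so the OR lies further from 1 than the RR.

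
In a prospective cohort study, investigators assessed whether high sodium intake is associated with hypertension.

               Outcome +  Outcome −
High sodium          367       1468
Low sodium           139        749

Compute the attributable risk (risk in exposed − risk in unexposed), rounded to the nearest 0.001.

0.043

Cells: a = 367, b = 1468, c = 139, d = 749.
Risk in exposed = 367/1835 = 0.200000; risk in unexposed = 139/888 = 0.156532.
Risk difference = 0.200000 − 0.156532 = 0.043468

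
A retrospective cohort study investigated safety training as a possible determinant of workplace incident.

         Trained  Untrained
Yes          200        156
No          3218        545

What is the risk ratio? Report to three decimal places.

0.263

Reading the table with exposure as columns: a = 200 (Trained, case), b = 3218 (Trained, non-case), c = 156 (Untrained, case), d = 545.
Risk in exposed = 200/3418 = 0.05851; risk in unexposed = 156/701 = 0.22254.
RR = 0.05851 / 0.22254 = 0.26294
The risk is 74% lower among the exposed than among the unexposed.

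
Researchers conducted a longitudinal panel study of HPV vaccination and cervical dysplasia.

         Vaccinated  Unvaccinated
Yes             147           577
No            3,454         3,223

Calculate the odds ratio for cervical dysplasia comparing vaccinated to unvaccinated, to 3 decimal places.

0.238

Reading the table with exposure as columns: a = 147 (Vaccinated, case), b = 3454 (Vaccinated, non-case), c = 577 (Unvaccinated, case), d = 3223.
OR = (a·d)/(b·c) = (147 × 3223) / (3454 × 577) = 473781 / 1992958 = 0.23773
Exposure is associated with lower odds of cervical dysplasia (OR = 0.24 < 1).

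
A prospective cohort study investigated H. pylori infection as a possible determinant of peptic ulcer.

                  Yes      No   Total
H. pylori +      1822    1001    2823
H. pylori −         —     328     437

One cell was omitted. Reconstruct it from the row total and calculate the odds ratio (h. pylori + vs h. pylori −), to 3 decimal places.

5.477

The missing cell is in the unexposed row: 437 − 328 = 109.
So a = 1822, b = 1001, c = 109, d = 328.
OR = (a·d)/(b·c) = (1822 × 328) / (1001 × 109) = 597616 / 109109 = 5.47724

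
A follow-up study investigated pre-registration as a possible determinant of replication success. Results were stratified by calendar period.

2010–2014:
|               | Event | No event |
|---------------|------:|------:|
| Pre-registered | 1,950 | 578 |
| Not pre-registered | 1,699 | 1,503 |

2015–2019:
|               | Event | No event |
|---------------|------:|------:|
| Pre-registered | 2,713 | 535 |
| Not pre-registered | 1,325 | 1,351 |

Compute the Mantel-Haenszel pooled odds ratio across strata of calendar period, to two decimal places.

OR_MH = Σ(aᵢdᵢ/nᵢ) / Σ(bᵢcᵢ/nᵢ), where nᵢ is the stratum total.
Stratum 1 (2010–2014): n = 5730; a·d/n = 1950·1503/5730 = 511.4921; b·c/n = 578·1699/5730 = 171.3825
Stratum 2 (2015–2019): n = 5924; a·d/n = 2713·1351/5924 = 618.7142; b·c/n = 535·1325/5924 = 119.6615
OR_MH = (511.4921 + 618.7142) / (171.3825 + 119.6615) = 1130.2064 / 291.0441 = 3.88328

3.88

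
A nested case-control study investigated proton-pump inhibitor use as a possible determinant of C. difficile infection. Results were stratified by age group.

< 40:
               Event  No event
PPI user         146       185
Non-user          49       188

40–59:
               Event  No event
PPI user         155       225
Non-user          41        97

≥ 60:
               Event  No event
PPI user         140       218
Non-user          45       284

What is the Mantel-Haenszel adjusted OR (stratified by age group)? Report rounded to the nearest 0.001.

OR_MH = Σ(aᵢdᵢ/nᵢ) / Σ(bᵢcᵢ/nᵢ), where nᵢ is the stratum total.
Stratum 1 (< 40): n = 568; a·d/n = 146·188/568 = 48.3239; b·c/n = 185·49/568 = 15.9595
Stratum 2 (40–59): n = 518; a·d/n = 155·97/518 = 29.0251; b·c/n = 225·41/518 = 17.8089
Stratum 3 (≥ 60): n = 687; a·d/n = 140·284/687 = 57.8748; b·c/n = 218·45/687 = 14.2795
OR_MH = (48.3239 + 29.0251 + 57.8748) / (15.9595 + 17.8089 + 14.2795) = 135.2239 / 48.0479 = 2.81436

2.814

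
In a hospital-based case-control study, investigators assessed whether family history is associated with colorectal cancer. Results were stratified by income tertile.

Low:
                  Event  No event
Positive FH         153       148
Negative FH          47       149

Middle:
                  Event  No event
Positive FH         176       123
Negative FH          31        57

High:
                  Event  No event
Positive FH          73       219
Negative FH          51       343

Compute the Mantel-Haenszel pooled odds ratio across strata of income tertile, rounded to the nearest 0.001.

2.699

OR_MH = Σ(aᵢdᵢ/nᵢ) / Σ(bᵢcᵢ/nᵢ), where nᵢ is the stratum total.
Stratum 1 (Low): n = 497; a·d/n = 153·149/497 = 45.8692; b·c/n = 148·47/497 = 13.9960
Stratum 2 (Middle): n = 387; a·d/n = 176·57/387 = 25.9225; b·c/n = 123·31/387 = 9.8527
Stratum 3 (High): n = 686; a·d/n = 73·343/686 = 36.5000; b·c/n = 219·51/686 = 16.2813
OR_MH = (45.8692 + 25.9225 + 36.5000) / (13.9960 + 9.8527 + 16.2813) = 108.2917 / 40.1300 = 2.69852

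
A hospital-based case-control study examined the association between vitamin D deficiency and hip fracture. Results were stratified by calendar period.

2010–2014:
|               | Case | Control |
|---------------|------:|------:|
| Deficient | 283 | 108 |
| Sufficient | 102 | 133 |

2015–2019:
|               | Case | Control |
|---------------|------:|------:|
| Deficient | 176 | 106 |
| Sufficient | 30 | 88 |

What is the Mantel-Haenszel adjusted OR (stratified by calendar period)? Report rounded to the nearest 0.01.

3.87

OR_MH = Σ(aᵢdᵢ/nᵢ) / Σ(bᵢcᵢ/nᵢ), where nᵢ is the stratum total.
Stratum 1 (2010–2014): n = 626; a·d/n = 283·133/626 = 60.1262; b·c/n = 108·102/626 = 17.5974
Stratum 2 (2015–2019): n = 400; a·d/n = 176·88/400 = 38.7200; b·c/n = 106·30/400 = 7.9500
OR_MH = (60.1262 + 38.7200) / (17.5974 + 7.9500) = 98.8462 / 25.5474 = 3.86912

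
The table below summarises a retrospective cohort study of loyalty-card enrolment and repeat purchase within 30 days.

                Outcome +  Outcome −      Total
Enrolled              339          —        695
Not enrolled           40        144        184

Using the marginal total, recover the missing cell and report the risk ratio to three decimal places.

2.244

The missing cell is in the exposed row: 695 − 339 = 356.
So a = 339, b = 356, c = 40, d = 144.
RR = [a/(a+b)] / [c/(c+d)] = (339/695) / (40/184) = 0.48777/0.21739 = 2.24374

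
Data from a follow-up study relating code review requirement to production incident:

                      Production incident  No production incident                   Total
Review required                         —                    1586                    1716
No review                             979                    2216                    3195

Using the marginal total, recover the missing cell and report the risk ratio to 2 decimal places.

0.25

The missing cell is in the exposed row: 1716 − 1586 = 130.
So a = 130, b = 1586, c = 979, d = 2216.
RR = [a/(a+b)] / [c/(c+d)] = (130/1716) / (979/3195) = 0.07576/0.30642 = 0.24724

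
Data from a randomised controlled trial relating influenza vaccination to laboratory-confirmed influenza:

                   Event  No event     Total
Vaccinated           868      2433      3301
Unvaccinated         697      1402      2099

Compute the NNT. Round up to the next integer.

15

Risk in treated group = 868/3301 = 0.26295; risk in control = 697/2099 = 0.33206.
Absolute risk reduction = 0.33206 − 0.26295 = 0.06911
NNT = 1 / ARR = 1 / 0.06911 = 14.469 → round up → 15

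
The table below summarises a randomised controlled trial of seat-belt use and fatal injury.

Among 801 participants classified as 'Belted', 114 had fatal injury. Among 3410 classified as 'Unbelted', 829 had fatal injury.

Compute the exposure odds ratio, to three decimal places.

0.517

From the description: a = 114, b = 687, c = 829, d = 2581.
OR = (a·d)/(b·c) = (114 × 2581) / (687 × 829) = 294234 / 569523 = 0.51663
Exposure is associated with lower odds of fatal injury (OR = 0.52 < 1).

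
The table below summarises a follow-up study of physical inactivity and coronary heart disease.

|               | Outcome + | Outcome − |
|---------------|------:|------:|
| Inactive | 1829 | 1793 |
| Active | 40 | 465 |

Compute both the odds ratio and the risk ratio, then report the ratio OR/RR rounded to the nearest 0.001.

1.860

Cells: a = 1829, b = 1793, c = 40, d = 465.
OR = (1829·465)/(1793·40) = 850485/71720 = 11.85841
Risk in exposed = 1829/3622 = 0.50497; risk in unexposed = 40/505 = 0.07921; RR = 6.37524
OR/RR = 11.85841 / 6.37524 = 1.86007
The outcome is not rare, so the OR lies further from 1 than the RR.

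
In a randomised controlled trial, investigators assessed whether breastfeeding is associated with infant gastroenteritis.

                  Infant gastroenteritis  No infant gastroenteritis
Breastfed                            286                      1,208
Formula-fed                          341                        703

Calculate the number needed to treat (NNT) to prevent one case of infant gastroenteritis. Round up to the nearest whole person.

8

Risk in treated group = 286/1494 = 0.19143; risk in control = 341/1044 = 0.32663.
Absolute risk reduction = 0.32663 − 0.19143 = 0.13520
NNT = 1 / ARR = 1 / 0.13520 = 7.397 → round up → 8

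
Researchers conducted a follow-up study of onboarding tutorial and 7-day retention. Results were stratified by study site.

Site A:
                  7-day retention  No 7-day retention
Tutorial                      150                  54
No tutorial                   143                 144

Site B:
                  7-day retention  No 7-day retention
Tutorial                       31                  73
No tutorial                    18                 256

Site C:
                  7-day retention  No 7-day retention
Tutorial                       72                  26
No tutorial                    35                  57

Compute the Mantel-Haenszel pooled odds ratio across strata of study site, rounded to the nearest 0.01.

3.61

OR_MH = Σ(aᵢdᵢ/nᵢ) / Σ(bᵢcᵢ/nᵢ), where nᵢ is the stratum total.
Stratum 1 (Site A): n = 491; a·d/n = 150·144/491 = 43.9919; b·c/n = 54·143/491 = 15.7271
Stratum 2 (Site B): n = 378; a·d/n = 31·256/378 = 20.9947; b·c/n = 73·18/378 = 3.4762
Stratum 3 (Site C): n = 190; a·d/n = 72·57/190 = 21.6000; b·c/n = 26·35/190 = 4.7895
OR_MH = (43.9919 + 20.9947 + 21.6000) / (15.7271 + 3.4762 + 4.7895) = 86.5866 / 23.9928 = 3.60886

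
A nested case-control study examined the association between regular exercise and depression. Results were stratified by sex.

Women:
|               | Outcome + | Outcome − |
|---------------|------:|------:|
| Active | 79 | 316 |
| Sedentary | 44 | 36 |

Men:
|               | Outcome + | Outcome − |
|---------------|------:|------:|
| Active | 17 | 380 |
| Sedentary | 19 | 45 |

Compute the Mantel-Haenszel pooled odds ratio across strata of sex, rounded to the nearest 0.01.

OR_MH = Σ(aᵢdᵢ/nᵢ) / Σ(bᵢcᵢ/nᵢ), where nᵢ is the stratum total.
Stratum 1 (Women): n = 475; a·d/n = 79·36/475 = 5.9874; b·c/n = 316·44/475 = 29.2716
Stratum 2 (Men): n = 461; a·d/n = 17·45/461 = 1.6594; b·c/n = 380·19/461 = 15.6616
OR_MH = (5.9874 + 1.6594) / (29.2716 + 15.6616) = 7.6468 / 44.9332 = 0.17018

0.17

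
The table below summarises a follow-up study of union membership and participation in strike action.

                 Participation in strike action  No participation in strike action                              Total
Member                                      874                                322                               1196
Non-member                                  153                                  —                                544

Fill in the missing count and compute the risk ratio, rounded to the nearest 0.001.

2.598

The missing cell is in the unexposed row: 544 − 153 = 391.
So a = 874, b = 322, c = 153, d = 391.
RR = [a/(a+b)] / [c/(c+d)] = (874/1196) / (153/544) = 0.73077/0.28125 = 2.59829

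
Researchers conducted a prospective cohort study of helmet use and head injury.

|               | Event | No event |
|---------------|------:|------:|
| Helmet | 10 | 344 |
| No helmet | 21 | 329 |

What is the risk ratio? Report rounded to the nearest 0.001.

0.471

Cells: a = 10, b = 344, c = 21, d = 329.
Risk in exposed = 10/354 = 0.02825; risk in unexposed = 21/350 = 0.06000.
RR = 0.02825 / 0.06000 = 0.47081
The risk is 53% lower among the exposed than among the unexposed.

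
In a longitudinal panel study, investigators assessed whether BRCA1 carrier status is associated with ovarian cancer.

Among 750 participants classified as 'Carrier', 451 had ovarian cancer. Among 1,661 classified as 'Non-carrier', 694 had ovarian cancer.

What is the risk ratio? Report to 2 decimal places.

From the description: a = 451, b = 299, c = 694, d = 967.
Risk in exposed = 451/750 = 0.60133; risk in unexposed = 694/1661 = 0.41782.
RR = 0.60133 / 0.41782 = 1.43921
The risk among the exposed is 1.44 times that among the unexposed.

1.44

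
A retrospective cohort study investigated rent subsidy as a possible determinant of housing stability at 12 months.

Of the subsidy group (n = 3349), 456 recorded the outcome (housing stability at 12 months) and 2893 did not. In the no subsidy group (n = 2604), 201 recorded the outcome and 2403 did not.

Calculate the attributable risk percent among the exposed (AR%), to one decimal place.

43.3

From the description: a = 456, b = 2893, c = 201, d = 2403.
Risk in exposed = 456/3349 = 0.13616; risk in unexposed = 201/2604 = 0.07719.
RR = 0.13616/0.07719 = 1.76398
AR% = (RR − 1)/RR × 100 = (1.76398 − 1)/1.76398 × 100 = 43.3101%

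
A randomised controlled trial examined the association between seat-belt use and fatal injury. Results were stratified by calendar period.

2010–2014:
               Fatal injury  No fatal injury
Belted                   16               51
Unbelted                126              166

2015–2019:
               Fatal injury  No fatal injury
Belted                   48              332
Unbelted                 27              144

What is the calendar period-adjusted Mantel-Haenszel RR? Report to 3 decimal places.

0.662

RR_MH = Σ(aᵢ·n₀ᵢ/nᵢ) / Σ(cᵢ·n₁ᵢ/nᵢ), with n₁ᵢ = aᵢ+bᵢ (exposed), n₀ᵢ = cᵢ+dᵢ (unexposed), nᵢ = n₁ᵢ+n₀ᵢ.
Stratum 1 (2010–2014): n₁ = 67, n₀ = 292, n = 359; a·n₀/n = 16·292/359 = 13.0139; c·n₁/n = 126·67/359 = 23.5153
Stratum 2 (2015–2019): n₁ = 380, n₀ = 171, n = 551; a·n₀/n = 48·171/551 = 14.8966; c·n₁/n = 27·380/551 = 18.6207
RR_MH = (13.0139 + 14.8966) / (23.5153 + 18.6207) = 27.9105 / 42.1360 = 0.66239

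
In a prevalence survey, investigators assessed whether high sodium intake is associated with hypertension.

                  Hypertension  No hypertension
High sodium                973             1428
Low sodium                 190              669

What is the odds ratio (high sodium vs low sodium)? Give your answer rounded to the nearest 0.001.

2.399

Cells: a = 973, b = 1428, c = 190, d = 669.
OR = (a·d)/(b·c) = (973 × 669) / (1428 × 190) = 650937 / 271320 = 2.39915
The odds of hypertension are about 2.40 times as high in the high sodium group.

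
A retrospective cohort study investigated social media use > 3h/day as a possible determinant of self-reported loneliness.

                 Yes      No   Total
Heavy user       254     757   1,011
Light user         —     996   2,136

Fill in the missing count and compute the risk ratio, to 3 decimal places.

0.471

The missing cell is in the unexposed row: 2136 − 996 = 1140.
So a = 254, b = 757, c = 1140, d = 996.
RR = [a/(a+b)] / [c/(c+d)] = (254/1011) / (1140/2136) = 0.25124/0.53371 = 0.47074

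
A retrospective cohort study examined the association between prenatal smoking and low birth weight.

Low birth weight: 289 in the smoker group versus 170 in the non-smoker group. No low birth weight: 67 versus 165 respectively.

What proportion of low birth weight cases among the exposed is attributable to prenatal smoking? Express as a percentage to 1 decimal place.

37.5

From the description: a = 289, b = 67, c = 170, d = 165.
Risk in exposed = 289/356 = 0.81180; risk in unexposed = 170/335 = 0.50746.
RR = 0.81180/0.50746 = 1.59972
AR% = (RR − 1)/RR × 100 = (1.59972 − 1)/1.59972 × 100 = 37.4890%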